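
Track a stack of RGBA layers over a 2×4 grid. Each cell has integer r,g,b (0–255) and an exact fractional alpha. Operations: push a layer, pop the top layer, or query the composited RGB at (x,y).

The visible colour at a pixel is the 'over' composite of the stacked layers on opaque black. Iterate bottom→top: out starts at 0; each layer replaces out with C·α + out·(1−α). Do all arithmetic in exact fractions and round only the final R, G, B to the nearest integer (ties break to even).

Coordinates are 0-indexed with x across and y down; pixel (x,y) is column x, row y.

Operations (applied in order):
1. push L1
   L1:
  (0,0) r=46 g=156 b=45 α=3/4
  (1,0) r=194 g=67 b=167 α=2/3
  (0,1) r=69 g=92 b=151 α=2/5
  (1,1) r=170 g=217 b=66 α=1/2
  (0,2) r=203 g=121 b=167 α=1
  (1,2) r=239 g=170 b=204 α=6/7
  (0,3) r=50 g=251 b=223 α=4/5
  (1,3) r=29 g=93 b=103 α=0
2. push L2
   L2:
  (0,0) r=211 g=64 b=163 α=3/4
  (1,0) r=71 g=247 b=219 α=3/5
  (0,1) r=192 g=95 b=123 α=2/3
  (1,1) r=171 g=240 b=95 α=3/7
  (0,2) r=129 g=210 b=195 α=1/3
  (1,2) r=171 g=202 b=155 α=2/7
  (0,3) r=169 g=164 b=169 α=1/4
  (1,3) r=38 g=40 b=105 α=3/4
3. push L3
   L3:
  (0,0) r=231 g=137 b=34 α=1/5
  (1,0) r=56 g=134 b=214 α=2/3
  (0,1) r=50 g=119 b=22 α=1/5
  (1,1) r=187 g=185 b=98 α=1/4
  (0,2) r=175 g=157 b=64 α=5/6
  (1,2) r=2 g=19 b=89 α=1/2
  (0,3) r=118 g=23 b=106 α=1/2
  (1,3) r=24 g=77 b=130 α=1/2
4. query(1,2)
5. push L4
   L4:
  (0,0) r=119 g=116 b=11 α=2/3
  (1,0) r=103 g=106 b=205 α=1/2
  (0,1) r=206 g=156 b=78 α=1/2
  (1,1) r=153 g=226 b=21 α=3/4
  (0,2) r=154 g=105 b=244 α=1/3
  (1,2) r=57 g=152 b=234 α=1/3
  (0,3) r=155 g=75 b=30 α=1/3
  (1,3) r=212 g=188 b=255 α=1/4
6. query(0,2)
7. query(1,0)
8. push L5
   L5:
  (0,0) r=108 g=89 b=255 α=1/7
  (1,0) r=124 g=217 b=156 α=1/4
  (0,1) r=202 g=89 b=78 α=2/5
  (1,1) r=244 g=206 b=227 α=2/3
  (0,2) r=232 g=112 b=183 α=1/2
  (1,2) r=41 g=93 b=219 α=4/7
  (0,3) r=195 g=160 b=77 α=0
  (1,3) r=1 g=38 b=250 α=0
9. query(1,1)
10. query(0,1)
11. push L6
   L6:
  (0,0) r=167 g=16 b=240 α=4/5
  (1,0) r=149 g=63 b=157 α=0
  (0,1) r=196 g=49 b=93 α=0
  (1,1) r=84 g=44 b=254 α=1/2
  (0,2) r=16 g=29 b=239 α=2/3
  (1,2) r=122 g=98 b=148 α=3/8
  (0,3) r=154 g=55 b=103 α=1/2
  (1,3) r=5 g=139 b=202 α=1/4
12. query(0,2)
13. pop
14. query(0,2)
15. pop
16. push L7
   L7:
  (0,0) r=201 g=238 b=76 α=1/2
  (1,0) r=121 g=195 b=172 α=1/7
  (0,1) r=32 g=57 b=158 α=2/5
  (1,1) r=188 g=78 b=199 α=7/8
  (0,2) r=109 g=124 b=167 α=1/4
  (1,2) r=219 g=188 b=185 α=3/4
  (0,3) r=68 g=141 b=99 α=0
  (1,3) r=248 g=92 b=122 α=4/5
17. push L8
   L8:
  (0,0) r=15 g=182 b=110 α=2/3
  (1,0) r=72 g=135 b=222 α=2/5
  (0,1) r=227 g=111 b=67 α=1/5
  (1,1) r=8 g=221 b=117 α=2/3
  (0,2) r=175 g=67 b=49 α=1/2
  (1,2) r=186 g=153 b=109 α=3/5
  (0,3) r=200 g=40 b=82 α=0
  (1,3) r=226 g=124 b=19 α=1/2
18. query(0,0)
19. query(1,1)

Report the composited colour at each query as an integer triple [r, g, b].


query (1,2) [L1,L2,L3] — begin 0,0,0
after L1 α=6/7: [1434/7, 1020/7, 1224/7]
after L2 α=2/7: [9564/49, 7928/49, 8290/49]
after L3 α=1/2: [4831/49, 8859/98, 12651/98]
= [99, 90, 129]

query (0,2) [L1,L2,L3,L4] — begin 0,0,0
L1 α=1: [203, 121, 167]
L2 α=1/3: [535/3, 452/3, 529/3]
L3 α=5/6: [1580/9, 2807/18, 1489/18]
L4 α=1/3: [4546/27, 3752/27, 3685/27]
rounded: [168, 139, 136]

(1,0) stack=L1,L2,L3,L4; from [0,0,0]:
L1 α=2/3: [388/3, 134/3, 334/3]
L2 α=3/5: [283/3, 2491/15, 2639/15]
L3 α=2/3: [619/9, 6511/45, 9059/45]
L4 α=1/2: [773/9, 11281/90, 9142/45]
rounded: [86, 125, 203]

(1,1) stack=L1,L2,L3,L4,L5; from [0,0,0]:
L1 α=1/2: [85, 217/2, 33]
L2 α=3/7: [853/7, 1154/7, 417/7]
L3 α=1/4: [967/7, 4757/28, 1937/28]
L4 α=3/4: [1045/7, 23741/112, 3701/112]
L5 α=2/3: [1487/7, 23295/112, 18183/112]
= [212, 208, 162]

(0,1) stack=L1,L2,L3,L4,L5; from [0,0,0]:
after L1 α=2/5: [138/5, 184/5, 302/5]
after L2 α=2/3: [686/5, 378/5, 1532/15]
after L3 α=1/5: [2994/25, 2107/25, 6458/75]
after L4 α=1/2: [4072/25, 6007/50, 6154/75]
after L5 α=2/5: [22316/125, 26921/250, 10054/125]
→ [179, 108, 80]

at x=0,y=2 over L1,L2,L3,L4,L5,L6:
+L1 (α=1) → [203, 121, 167]
+L2 (α=1/3) → [535/3, 452/3, 529/3]
+L3 (α=5/6) → [1580/9, 2807/18, 1489/18]
+L4 (α=1/3) → [4546/27, 3752/27, 3685/27]
+L5 (α=1/2) → [5405/27, 3388/27, 4313/27]
+L6 (α=2/3) → [6269/81, 4954/81, 17219/81]
rounded: [77, 61, 213]

query (0,2) [L1,L2,L3,L4,L5] — begin 0,0,0
after L1 α=1: [203, 121, 167]
after L2 α=1/3: [535/3, 452/3, 529/3]
after L3 α=5/6: [1580/9, 2807/18, 1489/18]
after L4 α=1/3: [4546/27, 3752/27, 3685/27]
after L5 α=1/2: [5405/27, 3388/27, 4313/27]
rounded: [200, 125, 160]

at x=0,y=0 over L1,L2,L3,L4,L7,L8:
after L1 α=3/4: [69/2, 117, 135/4]
after L2 α=3/4: [1335/8, 309/4, 2091/16]
after L3 α=1/5: [1797/10, 446/5, 2227/20]
after L4 α=2/3: [4177/30, 1606/15, 889/20]
after L7 α=1/2: [10207/60, 2588/15, 2409/40]
after L8 α=2/3: [12007/180, 8048/45, 11209/120]
→ [67, 179, 93]

query (1,1) [L1,L2,L3,L4,L7,L8] — begin 0,0,0
L1 α=1/2: [85, 217/2, 33]
L2 α=3/7: [853/7, 1154/7, 417/7]
L3 α=1/4: [967/7, 4757/28, 1937/28]
L4 α=3/4: [1045/7, 23741/112, 3701/112]
L7 α=7/8: [10257/56, 84893/896, 159717/896]
L8 α=2/3: [11153/168, 480925/2688, 123127/896]
rounded: [66, 179, 137]


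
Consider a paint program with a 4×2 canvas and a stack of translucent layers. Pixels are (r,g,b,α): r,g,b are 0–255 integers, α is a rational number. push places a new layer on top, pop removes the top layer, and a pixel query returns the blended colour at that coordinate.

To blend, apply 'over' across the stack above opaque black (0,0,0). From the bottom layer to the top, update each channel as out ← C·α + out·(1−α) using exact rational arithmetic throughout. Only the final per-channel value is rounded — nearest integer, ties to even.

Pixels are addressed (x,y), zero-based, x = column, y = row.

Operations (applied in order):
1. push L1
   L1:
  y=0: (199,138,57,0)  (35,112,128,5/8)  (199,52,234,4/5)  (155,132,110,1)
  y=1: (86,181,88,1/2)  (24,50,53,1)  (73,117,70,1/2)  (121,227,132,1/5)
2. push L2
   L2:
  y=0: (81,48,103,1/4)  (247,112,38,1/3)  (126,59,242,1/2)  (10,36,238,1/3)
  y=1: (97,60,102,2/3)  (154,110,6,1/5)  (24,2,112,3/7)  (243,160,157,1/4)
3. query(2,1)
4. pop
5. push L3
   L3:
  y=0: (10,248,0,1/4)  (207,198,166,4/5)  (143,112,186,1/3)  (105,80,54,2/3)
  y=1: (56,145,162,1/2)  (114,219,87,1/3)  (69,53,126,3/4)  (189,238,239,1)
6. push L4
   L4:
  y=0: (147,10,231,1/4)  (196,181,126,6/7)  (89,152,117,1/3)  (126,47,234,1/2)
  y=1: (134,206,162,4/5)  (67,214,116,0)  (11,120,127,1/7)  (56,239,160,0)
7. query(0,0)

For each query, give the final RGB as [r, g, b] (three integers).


(2,1) stack=L1,L2; from [0,0,0]:
+L1 (α=1/2) → [73/2, 117/2, 35]
+L2 (α=3/7) → [218/7, 240/7, 68]
= [31, 34, 68]

(0,0) stack=L1,L3,L4; from [0,0,0]:
L1 α=0: [0, 0, 0]
L3 α=1/4: [5/2, 62, 0]
L4 α=1/4: [309/8, 49, 231/4]
= [39, 49, 58]


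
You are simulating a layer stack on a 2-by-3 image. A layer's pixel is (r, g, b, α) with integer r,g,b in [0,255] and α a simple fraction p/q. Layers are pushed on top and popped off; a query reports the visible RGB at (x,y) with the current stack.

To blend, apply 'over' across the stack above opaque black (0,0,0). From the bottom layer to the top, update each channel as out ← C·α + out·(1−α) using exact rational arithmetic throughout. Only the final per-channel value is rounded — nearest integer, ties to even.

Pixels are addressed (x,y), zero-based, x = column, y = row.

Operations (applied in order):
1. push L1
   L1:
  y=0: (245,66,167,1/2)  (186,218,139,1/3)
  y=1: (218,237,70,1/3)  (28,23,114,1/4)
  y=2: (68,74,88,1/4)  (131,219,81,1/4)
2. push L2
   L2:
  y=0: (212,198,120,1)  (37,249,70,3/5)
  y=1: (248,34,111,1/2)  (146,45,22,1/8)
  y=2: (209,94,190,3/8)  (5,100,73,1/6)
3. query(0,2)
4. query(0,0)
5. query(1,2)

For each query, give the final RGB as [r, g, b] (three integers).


(0,2) stack=L1,L2; from [0,0,0]:
after L1 α=1/4: [17, 37/2, 22]
after L2 α=3/8: [89, 749/16, 85]
rounded: [89, 47, 85]

at x=0,y=0 over L1,L2:
L1 α=1/2: [245/2, 33, 167/2]
L2 α=1: [212, 198, 120]
rounded: [212, 198, 120]

query (1,2) [L1,L2] — begin 0,0,0
after L1 α=1/4: [131/4, 219/4, 81/4]
after L2 α=1/6: [225/8, 1495/24, 697/24]
→ [28, 62, 29]


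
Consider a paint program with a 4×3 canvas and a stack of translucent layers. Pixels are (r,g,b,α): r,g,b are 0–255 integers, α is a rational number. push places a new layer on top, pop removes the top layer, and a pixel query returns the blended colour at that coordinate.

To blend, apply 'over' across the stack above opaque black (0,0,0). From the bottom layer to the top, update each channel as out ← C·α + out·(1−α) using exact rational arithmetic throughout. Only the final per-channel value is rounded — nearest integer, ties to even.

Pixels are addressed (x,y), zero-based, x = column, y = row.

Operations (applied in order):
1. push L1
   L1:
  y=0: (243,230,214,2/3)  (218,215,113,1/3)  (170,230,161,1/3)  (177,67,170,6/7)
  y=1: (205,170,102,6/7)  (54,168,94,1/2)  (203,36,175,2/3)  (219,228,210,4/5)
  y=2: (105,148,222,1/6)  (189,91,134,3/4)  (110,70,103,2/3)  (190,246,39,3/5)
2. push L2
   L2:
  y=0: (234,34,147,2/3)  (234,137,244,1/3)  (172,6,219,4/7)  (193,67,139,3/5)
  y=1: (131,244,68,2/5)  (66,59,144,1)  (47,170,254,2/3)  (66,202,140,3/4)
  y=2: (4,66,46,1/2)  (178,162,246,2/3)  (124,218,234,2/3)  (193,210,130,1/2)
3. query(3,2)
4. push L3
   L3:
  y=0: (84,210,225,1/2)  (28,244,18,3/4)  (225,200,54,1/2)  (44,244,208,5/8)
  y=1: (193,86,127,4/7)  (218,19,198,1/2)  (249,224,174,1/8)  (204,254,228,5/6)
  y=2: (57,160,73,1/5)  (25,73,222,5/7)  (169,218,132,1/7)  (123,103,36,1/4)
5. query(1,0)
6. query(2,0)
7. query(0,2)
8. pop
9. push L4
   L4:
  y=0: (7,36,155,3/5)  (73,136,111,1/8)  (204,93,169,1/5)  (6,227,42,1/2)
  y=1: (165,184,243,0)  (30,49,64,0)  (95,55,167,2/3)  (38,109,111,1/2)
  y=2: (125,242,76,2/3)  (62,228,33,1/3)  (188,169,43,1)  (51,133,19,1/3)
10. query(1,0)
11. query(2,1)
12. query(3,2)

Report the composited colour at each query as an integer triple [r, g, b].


at x=3,y=2 over L1,L2:
+L1 (α=3/5) → [114, 738/5, 117/5]
+L2 (α=1/2) → [307/2, 894/5, 767/10]
→ [154, 179, 77]

query (1,0) [L1,L2,L3] — begin 0,0,0
after L1 α=1/3: [218/3, 215/3, 113/3]
after L2 α=1/3: [1138/9, 841/9, 958/9]
after L3 α=3/4: [947/18, 7429/36, 361/9]
→ [53, 206, 40]

at x=2,y=0 over L1,L2,L3:
+L1 (α=1/3) → [170/3, 230/3, 161/3]
+L2 (α=4/7) → [858/7, 254/7, 1037/7]
+L3 (α=1/2) → [2433/14, 827/7, 1415/14]
→ [174, 118, 101]

(0,2) stack=L1,L2,L3; from [0,0,0]:
after L1 α=1/6: [35/2, 74/3, 37]
after L2 α=1/2: [43/4, 136/3, 83/2]
after L3 α=1/5: [20, 1024/15, 239/5]
rounded: [20, 68, 48]

at x=1,y=0 over L1,L2,L4:
L1 α=1/3: [218/3, 215/3, 113/3]
L2 α=1/3: [1138/9, 841/9, 958/9]
L4 α=1/8: [8623/72, 7111/72, 7705/72]
= [120, 99, 107]

at x=2,y=1 over L1,L2,L4:
L1 α=2/3: [406/3, 24, 350/3]
L2 α=2/3: [688/9, 364/3, 1874/9]
L4 α=2/3: [2398/27, 694/9, 4880/27]
rounded: [89, 77, 181]

at x=3,y=2 over L1,L2,L4:
L1 α=3/5: [114, 738/5, 117/5]
L2 α=1/2: [307/2, 894/5, 767/10]
L4 α=1/3: [358/3, 2453/15, 862/15]
→ [119, 164, 57]


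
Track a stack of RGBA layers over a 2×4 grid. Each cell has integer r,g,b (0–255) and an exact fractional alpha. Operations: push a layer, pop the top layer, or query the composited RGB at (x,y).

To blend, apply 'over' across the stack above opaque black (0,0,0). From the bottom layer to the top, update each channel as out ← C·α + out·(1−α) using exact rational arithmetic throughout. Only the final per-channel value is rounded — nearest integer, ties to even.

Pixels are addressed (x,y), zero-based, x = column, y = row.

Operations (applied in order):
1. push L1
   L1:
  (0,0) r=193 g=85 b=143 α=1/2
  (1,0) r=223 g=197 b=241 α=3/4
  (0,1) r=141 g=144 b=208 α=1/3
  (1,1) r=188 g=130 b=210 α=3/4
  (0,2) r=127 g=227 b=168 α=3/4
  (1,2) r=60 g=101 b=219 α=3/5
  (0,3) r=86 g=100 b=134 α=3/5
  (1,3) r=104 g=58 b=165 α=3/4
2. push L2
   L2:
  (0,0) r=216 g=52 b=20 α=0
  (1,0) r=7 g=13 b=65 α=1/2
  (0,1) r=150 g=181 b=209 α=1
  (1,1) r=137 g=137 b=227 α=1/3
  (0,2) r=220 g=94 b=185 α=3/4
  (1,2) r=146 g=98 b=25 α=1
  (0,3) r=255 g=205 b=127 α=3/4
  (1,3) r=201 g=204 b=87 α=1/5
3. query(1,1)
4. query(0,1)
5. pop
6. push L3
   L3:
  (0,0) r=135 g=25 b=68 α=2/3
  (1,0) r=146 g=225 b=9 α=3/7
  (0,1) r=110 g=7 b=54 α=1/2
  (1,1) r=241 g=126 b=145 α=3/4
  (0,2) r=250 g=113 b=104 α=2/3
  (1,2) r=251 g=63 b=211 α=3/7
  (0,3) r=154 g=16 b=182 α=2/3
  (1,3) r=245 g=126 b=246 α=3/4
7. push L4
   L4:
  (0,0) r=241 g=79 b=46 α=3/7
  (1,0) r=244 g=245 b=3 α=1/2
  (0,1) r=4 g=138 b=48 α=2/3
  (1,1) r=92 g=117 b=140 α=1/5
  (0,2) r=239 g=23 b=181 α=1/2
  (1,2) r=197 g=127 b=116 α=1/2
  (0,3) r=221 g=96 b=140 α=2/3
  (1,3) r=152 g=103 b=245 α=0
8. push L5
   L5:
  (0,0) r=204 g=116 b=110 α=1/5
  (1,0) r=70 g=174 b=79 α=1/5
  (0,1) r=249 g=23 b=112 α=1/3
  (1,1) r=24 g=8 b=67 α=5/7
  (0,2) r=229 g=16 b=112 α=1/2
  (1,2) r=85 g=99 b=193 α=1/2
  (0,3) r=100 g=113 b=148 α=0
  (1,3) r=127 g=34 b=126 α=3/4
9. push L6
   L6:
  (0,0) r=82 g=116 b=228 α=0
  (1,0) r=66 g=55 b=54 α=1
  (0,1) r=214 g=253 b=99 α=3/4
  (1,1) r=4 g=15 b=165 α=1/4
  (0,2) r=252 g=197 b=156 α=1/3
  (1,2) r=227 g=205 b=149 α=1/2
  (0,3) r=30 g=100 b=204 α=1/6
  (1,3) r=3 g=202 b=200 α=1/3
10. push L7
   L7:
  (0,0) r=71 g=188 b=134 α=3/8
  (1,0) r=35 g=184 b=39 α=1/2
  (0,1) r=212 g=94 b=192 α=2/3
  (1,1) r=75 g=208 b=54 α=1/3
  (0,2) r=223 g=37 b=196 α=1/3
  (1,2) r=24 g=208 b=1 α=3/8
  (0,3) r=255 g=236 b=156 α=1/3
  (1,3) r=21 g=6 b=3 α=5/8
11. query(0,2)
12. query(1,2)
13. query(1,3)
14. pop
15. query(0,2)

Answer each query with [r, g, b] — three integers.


at x=1,y=1 over L1,L2:
L1 α=3/4: [141, 195/2, 315/2]
L2 α=1/3: [419/3, 332/3, 542/3]
= [140, 111, 181]

(0,1) stack=L1,L2; from [0,0,0]:
after L1 α=1/3: [47, 48, 208/3]
after L2 α=1: [150, 181, 209]
rounded: [150, 181, 209]

at x=0,y=2 over L1,L3,L4,L5,L6,L7:
+L1 (α=3/4) → [381/4, 681/4, 126]
+L3 (α=2/3) → [2381/12, 1585/12, 334/3]
+L4 (α=1/2) → [5249/24, 1861/24, 877/6]
+L5 (α=1/2) → [10745/48, 2245/48, 1549/12]
+L6 (α=1/3) → [16793/72, 6973/72, 2485/18]
+L7 (α=1/3) → [24821/108, 8305/108, 4249/27]
→ [230, 77, 157]

(1,2) stack=L1,L3,L4,L5,L6,L7; from [0,0,0]:
+L1 (α=3/5) → [36, 303/5, 657/5]
+L3 (α=3/7) → [897/7, 2157/35, 5793/35]
+L4 (α=1/2) → [1138/7, 3301/35, 9853/70]
+L5 (α=1/2) → [1733/14, 3383/35, 23363/140]
+L6 (α=1/2) → [4911/28, 5279/35, 44223/280]
+L7 (α=3/8) → [26571/224, 9647/56, 44391/448]
→ [119, 172, 99]

at x=1,y=3 over L1,L3,L4,L5,L6,L7:
after L1 α=3/4: [78, 87/2, 495/4]
after L3 α=3/4: [813/4, 843/8, 3447/16]
after L4 α=0: [813/4, 843/8, 3447/16]
after L5 α=3/4: [2337/16, 1659/32, 9495/64]
after L6 α=1/3: [787/8, 4891/48, 15895/96]
after L7 α=5/8: [3201/64, 5371/128, 16375/256]
→ [50, 42, 64]

query (0,2) [L1,L3,L4,L5,L6] — begin 0,0,0
L1 α=3/4: [381/4, 681/4, 126]
L3 α=2/3: [2381/12, 1585/12, 334/3]
L4 α=1/2: [5249/24, 1861/24, 877/6]
L5 α=1/2: [10745/48, 2245/48, 1549/12]
L6 α=1/3: [16793/72, 6973/72, 2485/18]
rounded: [233, 97, 138]


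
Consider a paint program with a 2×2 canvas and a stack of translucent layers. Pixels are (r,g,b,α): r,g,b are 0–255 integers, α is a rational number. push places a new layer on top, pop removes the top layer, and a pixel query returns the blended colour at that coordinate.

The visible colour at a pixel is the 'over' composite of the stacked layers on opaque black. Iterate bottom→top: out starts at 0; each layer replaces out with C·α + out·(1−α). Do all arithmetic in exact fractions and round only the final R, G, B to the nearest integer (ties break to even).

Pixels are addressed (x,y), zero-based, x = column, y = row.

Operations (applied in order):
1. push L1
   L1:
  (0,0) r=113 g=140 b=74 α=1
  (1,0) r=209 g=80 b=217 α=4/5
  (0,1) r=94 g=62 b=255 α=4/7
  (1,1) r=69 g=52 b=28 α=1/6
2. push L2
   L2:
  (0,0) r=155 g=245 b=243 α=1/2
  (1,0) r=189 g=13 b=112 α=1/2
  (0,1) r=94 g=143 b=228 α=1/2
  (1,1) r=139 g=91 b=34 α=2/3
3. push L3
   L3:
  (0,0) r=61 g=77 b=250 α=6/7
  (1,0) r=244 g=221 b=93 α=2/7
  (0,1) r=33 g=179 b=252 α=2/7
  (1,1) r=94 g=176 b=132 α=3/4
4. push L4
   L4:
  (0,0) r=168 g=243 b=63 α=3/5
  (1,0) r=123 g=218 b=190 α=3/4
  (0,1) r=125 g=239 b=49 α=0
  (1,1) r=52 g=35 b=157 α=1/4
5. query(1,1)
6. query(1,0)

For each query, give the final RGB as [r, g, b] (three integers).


query (1,1) [L1,L2,L3,L4] — begin 0,0,0
+L1 (α=1/6) → [23/2, 26/3, 14/3]
+L2 (α=2/3) → [193/2, 572/9, 218/9]
+L3 (α=3/4) → [757/8, 1331/9, 1891/18]
+L4 (α=1/4) → [2687/32, 359/3, 2833/24]
→ [84, 120, 118]

(1,0) stack=L1,L2,L3,L4; from [0,0,0]:
+L1 (α=4/5) → [836/5, 64, 868/5]
+L2 (α=1/2) → [1781/10, 77/2, 714/5]
+L3 (α=2/7) → [2757/14, 1269/14, 900/7]
+L4 (α=3/4) → [7923/56, 10425/56, 2445/14]
= [141, 186, 175]


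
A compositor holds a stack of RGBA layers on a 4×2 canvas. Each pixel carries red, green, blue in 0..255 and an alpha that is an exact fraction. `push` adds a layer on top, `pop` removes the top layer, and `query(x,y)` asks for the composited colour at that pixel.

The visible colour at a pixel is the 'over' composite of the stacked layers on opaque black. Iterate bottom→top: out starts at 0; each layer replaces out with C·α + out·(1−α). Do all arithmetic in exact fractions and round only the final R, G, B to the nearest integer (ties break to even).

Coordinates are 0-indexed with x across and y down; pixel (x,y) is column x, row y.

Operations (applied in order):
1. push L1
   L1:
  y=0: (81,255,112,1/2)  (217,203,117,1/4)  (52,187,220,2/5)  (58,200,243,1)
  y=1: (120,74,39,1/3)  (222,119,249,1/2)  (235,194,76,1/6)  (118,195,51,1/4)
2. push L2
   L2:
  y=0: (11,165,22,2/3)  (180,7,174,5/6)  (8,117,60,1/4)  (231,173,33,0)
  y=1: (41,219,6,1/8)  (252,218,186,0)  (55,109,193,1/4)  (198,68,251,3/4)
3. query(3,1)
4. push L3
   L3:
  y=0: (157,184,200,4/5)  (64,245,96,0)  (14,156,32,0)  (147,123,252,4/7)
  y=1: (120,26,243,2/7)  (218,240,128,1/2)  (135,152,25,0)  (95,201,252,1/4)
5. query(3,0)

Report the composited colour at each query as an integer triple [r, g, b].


(3,1) stack=L1,L2; from [0,0,0]:
+L1 (α=1/4) → [59/2, 195/4, 51/4]
+L2 (α=3/4) → [1247/8, 1011/16, 3063/16]
= [156, 63, 191]

query (3,0) [L1,L2,L3] — begin 0,0,0
+L1 (α=1) → [58, 200, 243]
+L2 (α=0) → [58, 200, 243]
+L3 (α=4/7) → [762/7, 156, 1737/7]
rounded: [109, 156, 248]


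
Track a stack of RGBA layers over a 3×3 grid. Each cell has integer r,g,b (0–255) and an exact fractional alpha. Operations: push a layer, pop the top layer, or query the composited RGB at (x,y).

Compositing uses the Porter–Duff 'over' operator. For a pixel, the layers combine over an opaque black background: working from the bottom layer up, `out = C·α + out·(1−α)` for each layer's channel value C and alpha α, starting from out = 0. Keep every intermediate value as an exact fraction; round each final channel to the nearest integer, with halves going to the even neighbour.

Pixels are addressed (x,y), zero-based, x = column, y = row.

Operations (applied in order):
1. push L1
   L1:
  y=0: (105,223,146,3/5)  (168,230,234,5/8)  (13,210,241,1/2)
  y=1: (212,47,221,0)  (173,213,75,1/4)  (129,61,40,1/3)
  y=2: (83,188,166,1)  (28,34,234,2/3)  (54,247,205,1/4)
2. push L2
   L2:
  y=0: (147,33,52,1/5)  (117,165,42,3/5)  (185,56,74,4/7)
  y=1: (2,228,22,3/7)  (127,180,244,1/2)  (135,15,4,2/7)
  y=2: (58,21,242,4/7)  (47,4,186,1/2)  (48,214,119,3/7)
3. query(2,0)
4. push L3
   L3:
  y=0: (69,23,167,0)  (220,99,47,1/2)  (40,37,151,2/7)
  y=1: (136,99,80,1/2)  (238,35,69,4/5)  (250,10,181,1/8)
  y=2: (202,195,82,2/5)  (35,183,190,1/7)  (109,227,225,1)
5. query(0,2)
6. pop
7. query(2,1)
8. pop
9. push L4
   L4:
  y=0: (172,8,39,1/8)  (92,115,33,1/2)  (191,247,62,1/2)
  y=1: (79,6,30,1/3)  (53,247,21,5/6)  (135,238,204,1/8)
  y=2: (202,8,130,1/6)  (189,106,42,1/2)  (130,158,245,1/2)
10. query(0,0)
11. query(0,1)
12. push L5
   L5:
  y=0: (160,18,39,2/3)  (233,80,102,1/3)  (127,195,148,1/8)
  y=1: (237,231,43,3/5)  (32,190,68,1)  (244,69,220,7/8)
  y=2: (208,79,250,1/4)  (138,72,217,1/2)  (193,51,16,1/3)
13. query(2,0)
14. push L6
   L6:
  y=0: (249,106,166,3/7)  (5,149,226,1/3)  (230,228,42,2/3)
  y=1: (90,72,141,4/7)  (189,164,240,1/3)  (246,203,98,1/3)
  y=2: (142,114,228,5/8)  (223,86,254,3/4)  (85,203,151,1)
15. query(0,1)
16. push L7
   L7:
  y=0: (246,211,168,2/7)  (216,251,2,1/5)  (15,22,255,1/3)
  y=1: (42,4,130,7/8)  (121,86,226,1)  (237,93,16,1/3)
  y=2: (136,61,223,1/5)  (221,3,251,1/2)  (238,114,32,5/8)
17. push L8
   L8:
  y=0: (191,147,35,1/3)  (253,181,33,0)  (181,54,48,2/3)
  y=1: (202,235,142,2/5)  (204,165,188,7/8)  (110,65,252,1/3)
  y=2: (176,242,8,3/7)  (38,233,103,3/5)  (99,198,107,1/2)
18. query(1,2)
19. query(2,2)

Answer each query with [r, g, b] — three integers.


at x=2,y=0 over L1,L2:
after L1 α=1/2: [13/2, 105, 241/2]
after L2 α=4/7: [217/2, 77, 1315/14]
→ [108, 77, 94]

at x=0,y=2 over L1,L2,L3:
L1 α=1: [83, 188, 166]
L2 α=4/7: [481/7, 648/7, 1466/7]
L3 α=2/5: [4271/35, 4674/35, 5546/35]
→ [122, 134, 158]

at x=2,y=1 over L1,L2:
+L1 (α=1/3) → [43, 61/3, 40/3]
+L2 (α=2/7) → [485/7, 395/21, 32/3]
→ [69, 19, 11]

at x=0,y=0 over L1,L4:
+L1 (α=3/5) → [63, 669/5, 438/5]
+L4 (α=1/8) → [613/8, 4723/40, 3261/40]
→ [77, 118, 82]

at x=0,y=1 over L1,L4:
L1 α=0: [0, 0, 0]
L4 α=1/3: [79/3, 2, 10]
= [26, 2, 10]

(2,0) stack=L1,L4,L5; from [0,0,0]:
L1 α=1/2: [13/2, 105, 241/2]
L4 α=1/2: [395/4, 176, 365/4]
L5 α=1/8: [3273/32, 1427/8, 3147/32]
rounded: [102, 178, 98]

(0,1) stack=L1,L4,L5,L6; from [0,0,0]:
+L1 (α=0) → [0, 0, 0]
+L4 (α=1/3) → [79/3, 2, 10]
+L5 (α=3/5) → [2291/15, 697/5, 149/5]
+L6 (α=4/7) → [4091/35, 3531/35, 3267/35]
→ [117, 101, 93]

(1,2) stack=L1,L4,L5,L6,L7,L8; from [0,0,0]:
+L1 (α=2/3) → [56/3, 68/3, 156]
+L4 (α=1/2) → [623/6, 193/3, 99]
+L5 (α=1/2) → [1451/12, 409/6, 158]
+L6 (α=3/4) → [9479/48, 1957/24, 230]
+L7 (α=1/2) → [20087/96, 2029/48, 481/2]
+L8 (α=3/5) → [25559/240, 3761/24, 158]
= [106, 157, 158]

query (2,2) [L1,L4,L5,L6,L7,L8] — begin 0,0,0
+L1 (α=1/4) → [27/2, 247/4, 205/4]
+L4 (α=1/2) → [287/4, 879/8, 1185/8]
+L5 (α=1/3) → [673/6, 361/4, 1249/12]
+L6 (α=1) → [85, 203, 151]
+L7 (α=5/8) → [1445/8, 1179/8, 613/8]
+L8 (α=1/2) → [2237/16, 2763/16, 1469/16]
= [140, 173, 92]


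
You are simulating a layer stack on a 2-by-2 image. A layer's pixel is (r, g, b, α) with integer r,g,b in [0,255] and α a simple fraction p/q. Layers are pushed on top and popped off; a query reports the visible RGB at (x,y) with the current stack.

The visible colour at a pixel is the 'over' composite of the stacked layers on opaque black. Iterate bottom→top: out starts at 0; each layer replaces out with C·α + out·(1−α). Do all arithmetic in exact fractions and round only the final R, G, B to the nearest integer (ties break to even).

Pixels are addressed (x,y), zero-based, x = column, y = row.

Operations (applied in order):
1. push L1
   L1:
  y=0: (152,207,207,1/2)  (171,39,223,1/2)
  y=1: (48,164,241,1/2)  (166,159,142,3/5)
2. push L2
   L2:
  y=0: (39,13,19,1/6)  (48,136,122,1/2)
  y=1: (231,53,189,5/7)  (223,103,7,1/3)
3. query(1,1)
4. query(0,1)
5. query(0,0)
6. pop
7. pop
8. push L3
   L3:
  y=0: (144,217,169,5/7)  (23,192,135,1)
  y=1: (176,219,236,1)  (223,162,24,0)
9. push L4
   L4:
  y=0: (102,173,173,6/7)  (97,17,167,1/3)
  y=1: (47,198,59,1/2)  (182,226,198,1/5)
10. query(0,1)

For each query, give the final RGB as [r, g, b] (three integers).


at x=1,y=1 over L1,L2:
after L1 α=3/5: [498/5, 477/5, 426/5]
after L2 α=1/3: [2111/15, 1469/15, 887/15]
→ [141, 98, 59]

(0,1) stack=L1,L2; from [0,0,0]:
L1 α=1/2: [24, 82, 241/2]
L2 α=5/7: [1203/7, 429/7, 1186/7]
= [172, 61, 169]

query (0,0) [L1,L2] — begin 0,0,0
after L1 α=1/2: [76, 207/2, 207/2]
after L2 α=1/6: [419/6, 1061/12, 1073/12]
rounded: [70, 88, 89]

(0,1) stack=L3,L4; from [0,0,0]:
L3 α=1: [176, 219, 236]
L4 α=1/2: [223/2, 417/2, 295/2]
rounded: [112, 208, 148]


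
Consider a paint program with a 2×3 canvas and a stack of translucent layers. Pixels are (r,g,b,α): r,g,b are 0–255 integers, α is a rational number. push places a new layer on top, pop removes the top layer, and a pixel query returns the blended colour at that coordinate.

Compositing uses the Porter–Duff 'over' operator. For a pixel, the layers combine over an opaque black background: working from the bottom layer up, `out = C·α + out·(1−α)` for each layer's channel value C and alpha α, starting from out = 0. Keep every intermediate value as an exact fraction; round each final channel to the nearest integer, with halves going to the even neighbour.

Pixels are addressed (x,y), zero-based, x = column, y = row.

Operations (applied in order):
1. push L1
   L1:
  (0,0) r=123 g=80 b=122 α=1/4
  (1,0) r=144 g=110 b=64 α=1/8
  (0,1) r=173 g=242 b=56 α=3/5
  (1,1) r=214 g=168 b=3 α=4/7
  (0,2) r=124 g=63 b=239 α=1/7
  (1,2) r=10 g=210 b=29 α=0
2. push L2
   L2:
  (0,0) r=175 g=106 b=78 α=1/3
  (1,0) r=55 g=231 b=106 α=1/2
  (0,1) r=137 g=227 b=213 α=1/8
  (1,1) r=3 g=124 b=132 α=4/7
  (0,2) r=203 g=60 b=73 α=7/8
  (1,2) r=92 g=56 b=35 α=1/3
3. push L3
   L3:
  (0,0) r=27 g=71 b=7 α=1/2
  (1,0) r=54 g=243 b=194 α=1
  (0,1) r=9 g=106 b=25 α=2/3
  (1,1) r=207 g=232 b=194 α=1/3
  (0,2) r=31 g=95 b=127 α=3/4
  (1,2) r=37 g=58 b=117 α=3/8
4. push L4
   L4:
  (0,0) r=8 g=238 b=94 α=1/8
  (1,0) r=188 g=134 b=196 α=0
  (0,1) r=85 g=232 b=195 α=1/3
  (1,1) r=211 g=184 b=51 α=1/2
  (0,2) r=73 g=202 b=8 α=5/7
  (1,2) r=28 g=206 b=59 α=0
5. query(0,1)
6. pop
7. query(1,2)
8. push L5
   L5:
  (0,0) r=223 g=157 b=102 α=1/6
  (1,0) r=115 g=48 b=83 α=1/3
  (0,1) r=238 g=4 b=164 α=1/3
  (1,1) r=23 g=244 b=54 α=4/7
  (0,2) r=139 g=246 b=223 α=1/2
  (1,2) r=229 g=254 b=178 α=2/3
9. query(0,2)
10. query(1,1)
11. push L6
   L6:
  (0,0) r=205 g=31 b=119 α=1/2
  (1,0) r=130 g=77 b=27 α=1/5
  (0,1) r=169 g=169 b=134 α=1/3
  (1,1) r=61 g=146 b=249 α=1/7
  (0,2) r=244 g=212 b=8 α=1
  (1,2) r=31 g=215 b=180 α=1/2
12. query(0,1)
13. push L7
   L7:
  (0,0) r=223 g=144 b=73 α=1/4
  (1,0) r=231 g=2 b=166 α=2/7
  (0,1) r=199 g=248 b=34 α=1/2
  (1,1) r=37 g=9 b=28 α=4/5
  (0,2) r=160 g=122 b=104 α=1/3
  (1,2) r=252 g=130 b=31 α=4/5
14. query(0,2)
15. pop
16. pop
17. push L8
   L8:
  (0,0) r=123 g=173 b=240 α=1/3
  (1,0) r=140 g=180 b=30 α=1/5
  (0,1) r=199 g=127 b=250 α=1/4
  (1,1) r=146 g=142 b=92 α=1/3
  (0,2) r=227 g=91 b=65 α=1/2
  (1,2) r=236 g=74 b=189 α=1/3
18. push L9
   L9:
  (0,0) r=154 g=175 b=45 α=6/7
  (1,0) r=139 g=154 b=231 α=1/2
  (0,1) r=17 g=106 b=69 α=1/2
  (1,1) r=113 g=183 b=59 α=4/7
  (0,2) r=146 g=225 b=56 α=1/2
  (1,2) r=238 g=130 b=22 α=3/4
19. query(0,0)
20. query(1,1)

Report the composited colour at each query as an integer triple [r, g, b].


at x=0,y=1 over L1,L2,L3,L4:
+L1 (α=3/5) → [519/5, 726/5, 168/5]
+L2 (α=1/8) → [2159/20, 6217/40, 2241/40]
+L3 (α=2/3) → [2519/60, 4899/40, 4241/120]
+L4 (α=1/3) → [5069/90, 9539/60, 15941/180]
rounded: [56, 159, 89]

at x=1,y=2 over L1,L2,L3:
+L1 (α=0) → [0, 0, 0]
+L2 (α=1/3) → [92/3, 56/3, 35/3]
+L3 (α=3/8) → [793/24, 401/12, 307/6]
→ [33, 33, 51]

query (0,2) [L1,L2,L3,L5] — begin 0,0,0
+L1 (α=1/7) → [124/7, 9, 239/7]
+L2 (α=7/8) → [10071/56, 429/8, 477/7]
+L3 (α=3/4) → [15279/224, 2709/32, 786/7]
+L5 (α=1/2) → [46415/448, 10581/64, 2347/14]
= [104, 165, 168]

query (1,1) [L1,L2,L3,L5] — begin 0,0,0
L1 α=4/7: [856/7, 96, 12/7]
L2 α=4/7: [2652/49, 112, 3732/49]
L3 α=1/3: [5149/49, 152, 16970/147]
L5 α=4/7: [19955/343, 1432/7, 27554/343]
rounded: [58, 205, 80]

query (0,1) [L1,L2,L3,L5,L6] — begin 0,0,0
after L1 α=3/5: [519/5, 726/5, 168/5]
after L2 α=1/8: [2159/20, 6217/40, 2241/40]
after L3 α=2/3: [2519/60, 4899/40, 4241/120]
after L5 α=1/3: [9659/90, 4979/60, 14081/180]
after L6 α=1/3: [17264/135, 10049/90, 26141/270]
= [128, 112, 97]

(0,2) stack=L1,L2,L3,L5,L6,L7; from [0,0,0]:
L1 α=1/7: [124/7, 9, 239/7]
L2 α=7/8: [10071/56, 429/8, 477/7]
L3 α=3/4: [15279/224, 2709/32, 786/7]
L5 α=1/2: [46415/448, 10581/64, 2347/14]
L6 α=1: [244, 212, 8]
L7 α=1/3: [216, 182, 40]
rounded: [216, 182, 40]

at x=0,y=0 over L1,L2,L3,L5,L8,L9:
after L1 α=1/4: [123/4, 20, 61/2]
after L2 α=1/3: [473/6, 146/3, 139/3]
after L3 α=1/2: [635/12, 359/6, 80/3]
after L5 α=1/6: [5851/72, 2737/36, 353/9]
after L8 α=1/3: [10279/108, 5851/54, 2866/27]
after L9 α=6/7: [110071/756, 62551/378, 10156/189]
→ [146, 165, 54]

(1,1) stack=L1,L2,L3,L5,L8,L9; from [0,0,0]:
L1 α=4/7: [856/7, 96, 12/7]
L2 α=4/7: [2652/49, 112, 3732/49]
L3 α=1/3: [5149/49, 152, 16970/147]
L5 α=4/7: [19955/343, 1432/7, 27554/343]
L8 α=1/3: [29996/343, 1286/7, 28888/343]
L9 α=4/7: [245024/2401, 8982/49, 167612/2401]
= [102, 183, 70]


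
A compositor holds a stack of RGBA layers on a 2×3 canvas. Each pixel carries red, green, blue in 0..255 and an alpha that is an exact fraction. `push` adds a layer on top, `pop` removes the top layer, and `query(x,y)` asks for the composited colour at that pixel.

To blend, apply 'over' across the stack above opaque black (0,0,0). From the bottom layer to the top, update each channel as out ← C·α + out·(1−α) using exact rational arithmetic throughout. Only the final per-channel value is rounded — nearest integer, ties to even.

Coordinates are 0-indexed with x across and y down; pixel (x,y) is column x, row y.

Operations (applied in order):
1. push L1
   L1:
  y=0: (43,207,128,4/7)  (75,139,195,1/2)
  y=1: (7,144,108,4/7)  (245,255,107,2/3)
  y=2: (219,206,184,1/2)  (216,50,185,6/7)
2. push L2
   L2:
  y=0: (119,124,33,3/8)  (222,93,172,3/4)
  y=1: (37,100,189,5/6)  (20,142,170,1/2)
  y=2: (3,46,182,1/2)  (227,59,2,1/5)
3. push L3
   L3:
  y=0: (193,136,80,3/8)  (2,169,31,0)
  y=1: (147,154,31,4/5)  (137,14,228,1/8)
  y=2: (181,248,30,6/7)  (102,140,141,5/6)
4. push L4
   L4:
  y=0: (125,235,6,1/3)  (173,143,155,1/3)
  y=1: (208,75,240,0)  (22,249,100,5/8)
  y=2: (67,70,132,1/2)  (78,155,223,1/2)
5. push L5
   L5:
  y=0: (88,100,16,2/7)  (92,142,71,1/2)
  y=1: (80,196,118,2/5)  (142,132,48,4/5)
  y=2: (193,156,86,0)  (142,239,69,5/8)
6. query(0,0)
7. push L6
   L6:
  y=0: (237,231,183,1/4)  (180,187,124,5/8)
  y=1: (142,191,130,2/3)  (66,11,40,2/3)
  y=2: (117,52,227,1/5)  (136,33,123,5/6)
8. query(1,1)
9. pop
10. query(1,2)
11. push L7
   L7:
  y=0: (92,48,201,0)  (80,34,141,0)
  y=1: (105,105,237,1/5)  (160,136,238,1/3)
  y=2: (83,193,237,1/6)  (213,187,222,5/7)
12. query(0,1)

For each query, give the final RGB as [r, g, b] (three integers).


query (0,0) [L1,L2,L3,L4,L5] — begin 0,0,0
+L1 (α=4/7) → [172/7, 828/7, 512/7]
+L2 (α=3/8) → [3359/56, 843/7, 3253/56]
+L3 (α=3/8) → [49219/448, 7071/56, 29705/448]
+L4 (α=1/3) → [77219/672, 13651/84, 31049/672]
+L5 (α=2/7) → [504367/4704, 85055/588, 176749/4704]
→ [107, 145, 38]

at x=1,y=1 over L1,L2,L3,L4,L5,L6:
after L1 α=2/3: [490/3, 170, 214/3]
after L2 α=1/2: [275/3, 156, 362/3]
after L3 α=1/8: [292/3, 553/4, 1609/12]
after L4 α=5/8: [201/4, 6639/32, 3609/32]
after L5 α=4/5: [2473/20, 4707/32, 9753/160]
after L6 α=2/3: [5113/60, 5411/96, 22553/480]
= [85, 56, 47]

(1,2) stack=L1,L2,L3,L4,L5; from [0,0,0]:
L1 α=6/7: [1296/7, 300/7, 1110/7]
L2 α=1/5: [6773/35, 1613/35, 4454/35]
L3 α=5/6: [24623/210, 26113/210, 29129/210]
L4 α=1/2: [41003/420, 58663/420, 75959/420]
L5 α=5/8: [140403/1120, 225963/1120, 124259/1120]
= [125, 202, 111]

(0,1) stack=L1,L2,L3,L4,L5,L7; from [0,0,0]:
L1 α=4/7: [4, 576/7, 432/7]
L2 α=5/6: [63/2, 2038/21, 2349/14]
L3 α=4/5: [1239/10, 14974/105, 817/14]
L4 α=0: [1239/10, 14974/105, 817/14]
L5 α=2/5: [5317/50, 28694/175, 1151/14]
L7 α=1/5: [13259/125, 133151/875, 3961/35]
= [106, 152, 113]


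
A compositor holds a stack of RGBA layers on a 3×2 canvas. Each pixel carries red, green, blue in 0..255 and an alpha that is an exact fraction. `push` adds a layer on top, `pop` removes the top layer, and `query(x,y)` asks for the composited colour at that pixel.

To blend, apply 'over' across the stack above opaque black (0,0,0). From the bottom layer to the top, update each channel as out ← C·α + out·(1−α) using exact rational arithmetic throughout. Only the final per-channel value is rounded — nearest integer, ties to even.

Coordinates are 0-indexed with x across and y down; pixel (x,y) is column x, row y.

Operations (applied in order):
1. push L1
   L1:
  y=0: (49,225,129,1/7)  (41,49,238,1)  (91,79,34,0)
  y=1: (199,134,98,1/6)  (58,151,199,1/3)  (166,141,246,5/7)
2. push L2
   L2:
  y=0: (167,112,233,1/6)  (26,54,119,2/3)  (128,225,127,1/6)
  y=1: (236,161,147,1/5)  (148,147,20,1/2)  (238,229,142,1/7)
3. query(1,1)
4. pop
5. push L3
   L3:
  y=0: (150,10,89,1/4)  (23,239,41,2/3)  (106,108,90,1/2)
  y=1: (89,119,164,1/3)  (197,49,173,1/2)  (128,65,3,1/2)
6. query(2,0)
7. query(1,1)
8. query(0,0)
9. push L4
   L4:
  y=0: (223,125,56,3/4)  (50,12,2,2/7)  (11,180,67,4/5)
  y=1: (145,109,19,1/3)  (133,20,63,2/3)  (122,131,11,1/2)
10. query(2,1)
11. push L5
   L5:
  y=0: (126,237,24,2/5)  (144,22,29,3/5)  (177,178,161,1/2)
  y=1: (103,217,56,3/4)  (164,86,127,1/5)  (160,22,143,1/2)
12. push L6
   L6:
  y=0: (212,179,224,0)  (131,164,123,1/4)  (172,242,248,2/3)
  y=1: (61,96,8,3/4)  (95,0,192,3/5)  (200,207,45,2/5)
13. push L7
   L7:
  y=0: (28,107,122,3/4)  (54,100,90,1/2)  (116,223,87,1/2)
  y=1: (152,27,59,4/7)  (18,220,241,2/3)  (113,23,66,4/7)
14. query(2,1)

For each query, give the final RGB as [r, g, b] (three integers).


at x=1,y=1 over L1,L2:
+L1 (α=1/3) → [58/3, 151/3, 199/3]
+L2 (α=1/2) → [251/3, 296/3, 259/6]
→ [84, 99, 43]

at x=2,y=0 over L1,L3:
+L1 (α=0) → [0, 0, 0]
+L3 (α=1/2) → [53, 54, 45]
= [53, 54, 45]

query (1,1) [L1,L3] — begin 0,0,0
+L1 (α=1/3) → [58/3, 151/3, 199/3]
+L3 (α=1/2) → [649/6, 149/3, 359/3]
rounded: [108, 50, 120]

(0,0) stack=L1,L3; from [0,0,0]:
L1 α=1/7: [7, 225/7, 129/7]
L3 α=1/4: [171/4, 745/28, 505/14]
= [43, 27, 36]

(2,1) stack=L1,L3,L4; from [0,0,0]:
L1 α=5/7: [830/7, 705/7, 1230/7]
L3 α=1/2: [863/7, 580/7, 1251/14]
L4 α=1/2: [1717/14, 1497/14, 1405/28]
= [123, 107, 50]

at x=2,y=1 over L1,L3,L4,L5,L6,L7:
+L1 (α=5/7) → [830/7, 705/7, 1230/7]
+L3 (α=1/2) → [863/7, 580/7, 1251/14]
+L4 (α=1/2) → [1717/14, 1497/14, 1405/28]
+L5 (α=1/2) → [3957/28, 1805/28, 5409/56]
+L6 (α=2/5) → [23071/140, 17007/140, 21267/280]
+L7 (α=4/7) → [132493/980, 63901/980, 137721/1960]
→ [135, 65, 70]


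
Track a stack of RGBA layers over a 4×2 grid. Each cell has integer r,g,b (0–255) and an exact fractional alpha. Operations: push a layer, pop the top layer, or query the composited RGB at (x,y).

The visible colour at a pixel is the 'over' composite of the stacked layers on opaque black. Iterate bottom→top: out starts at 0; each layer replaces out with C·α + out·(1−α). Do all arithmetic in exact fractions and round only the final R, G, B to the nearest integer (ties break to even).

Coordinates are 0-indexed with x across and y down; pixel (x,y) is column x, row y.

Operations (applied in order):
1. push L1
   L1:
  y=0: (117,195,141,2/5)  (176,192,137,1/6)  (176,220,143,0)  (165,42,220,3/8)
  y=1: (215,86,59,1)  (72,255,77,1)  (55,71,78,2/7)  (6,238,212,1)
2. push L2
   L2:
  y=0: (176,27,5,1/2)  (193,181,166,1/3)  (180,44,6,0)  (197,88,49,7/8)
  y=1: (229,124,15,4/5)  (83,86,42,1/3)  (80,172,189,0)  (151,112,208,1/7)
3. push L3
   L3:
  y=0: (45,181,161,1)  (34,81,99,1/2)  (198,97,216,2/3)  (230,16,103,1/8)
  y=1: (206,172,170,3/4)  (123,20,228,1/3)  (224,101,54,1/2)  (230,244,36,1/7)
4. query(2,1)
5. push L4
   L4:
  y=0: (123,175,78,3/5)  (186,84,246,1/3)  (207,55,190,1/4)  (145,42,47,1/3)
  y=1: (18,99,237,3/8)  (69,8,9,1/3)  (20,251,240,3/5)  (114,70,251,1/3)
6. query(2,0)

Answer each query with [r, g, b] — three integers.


(2,1) stack=L1,L2,L3; from [0,0,0]:
L1 α=2/7: [110/7, 142/7, 156/7]
L2 α=0: [110/7, 142/7, 156/7]
L3 α=1/2: [839/7, 849/14, 267/7]
→ [120, 61, 38]

(2,0) stack=L1,L2,L3,L4; from [0,0,0]:
after L1 α=0: [0, 0, 0]
after L2 α=0: [0, 0, 0]
after L3 α=2/3: [132, 194/3, 144]
after L4 α=1/4: [603/4, 249/4, 311/2]
→ [151, 62, 156]


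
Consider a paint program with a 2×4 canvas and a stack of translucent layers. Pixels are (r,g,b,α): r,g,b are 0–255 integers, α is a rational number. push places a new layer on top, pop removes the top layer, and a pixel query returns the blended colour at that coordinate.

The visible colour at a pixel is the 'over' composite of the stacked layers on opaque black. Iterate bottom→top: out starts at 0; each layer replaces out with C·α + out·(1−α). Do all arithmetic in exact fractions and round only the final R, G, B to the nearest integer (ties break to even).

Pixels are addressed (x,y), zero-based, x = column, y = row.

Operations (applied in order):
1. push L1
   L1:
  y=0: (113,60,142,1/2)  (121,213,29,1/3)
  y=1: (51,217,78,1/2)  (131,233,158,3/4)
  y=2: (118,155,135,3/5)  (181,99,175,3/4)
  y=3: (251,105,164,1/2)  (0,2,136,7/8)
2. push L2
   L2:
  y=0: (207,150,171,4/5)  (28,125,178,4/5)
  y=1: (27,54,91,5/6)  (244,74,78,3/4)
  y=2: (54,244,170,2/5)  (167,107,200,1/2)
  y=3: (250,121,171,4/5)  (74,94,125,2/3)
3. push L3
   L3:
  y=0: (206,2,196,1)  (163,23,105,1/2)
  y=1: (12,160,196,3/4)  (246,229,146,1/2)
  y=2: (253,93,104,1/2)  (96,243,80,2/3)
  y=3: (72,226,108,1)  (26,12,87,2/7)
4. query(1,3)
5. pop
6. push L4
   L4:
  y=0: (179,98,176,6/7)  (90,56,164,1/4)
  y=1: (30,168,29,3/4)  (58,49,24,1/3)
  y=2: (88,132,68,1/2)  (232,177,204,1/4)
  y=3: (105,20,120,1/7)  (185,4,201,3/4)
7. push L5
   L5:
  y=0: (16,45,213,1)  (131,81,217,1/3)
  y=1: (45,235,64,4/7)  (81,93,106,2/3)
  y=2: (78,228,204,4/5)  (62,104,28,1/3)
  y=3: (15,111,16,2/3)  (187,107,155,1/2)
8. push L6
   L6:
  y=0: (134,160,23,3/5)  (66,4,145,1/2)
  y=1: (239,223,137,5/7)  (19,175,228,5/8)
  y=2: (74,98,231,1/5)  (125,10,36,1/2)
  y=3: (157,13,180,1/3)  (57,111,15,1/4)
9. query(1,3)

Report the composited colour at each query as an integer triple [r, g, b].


query (1,3) [L1,L2,L3] — begin 0,0,0
+L1 (α=7/8) → [0, 7/4, 119]
+L2 (α=2/3) → [148/3, 253/4, 123]
+L3 (α=2/7) → [128/3, 1361/28, 789/7]
rounded: [43, 49, 113]

at x=1,y=3 over L1,L2,L4,L5,L6:
+L1 (α=7/8) → [0, 7/4, 119]
+L2 (α=2/3) → [148/3, 253/4, 123]
+L4 (α=3/4) → [1813/12, 301/16, 363/2]
+L5 (α=1/2) → [4057/24, 2013/32, 673/4]
+L6 (α=1/4) → [4513/32, 9591/128, 2079/16]
= [141, 75, 130]


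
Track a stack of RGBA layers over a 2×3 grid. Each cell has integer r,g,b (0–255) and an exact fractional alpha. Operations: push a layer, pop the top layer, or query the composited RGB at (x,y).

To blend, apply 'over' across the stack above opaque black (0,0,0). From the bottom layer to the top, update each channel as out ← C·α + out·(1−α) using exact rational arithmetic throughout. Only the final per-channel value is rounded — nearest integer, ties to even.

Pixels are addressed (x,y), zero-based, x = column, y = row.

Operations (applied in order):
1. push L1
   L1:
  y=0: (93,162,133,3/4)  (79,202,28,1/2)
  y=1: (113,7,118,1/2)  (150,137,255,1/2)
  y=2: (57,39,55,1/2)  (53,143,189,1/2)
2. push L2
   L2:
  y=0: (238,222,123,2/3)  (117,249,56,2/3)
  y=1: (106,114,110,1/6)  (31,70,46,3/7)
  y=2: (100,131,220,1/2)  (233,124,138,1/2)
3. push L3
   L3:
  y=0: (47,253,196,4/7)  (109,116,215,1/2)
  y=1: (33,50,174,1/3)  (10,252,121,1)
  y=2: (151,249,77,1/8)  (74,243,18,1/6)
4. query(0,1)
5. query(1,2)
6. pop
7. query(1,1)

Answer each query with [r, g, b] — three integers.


query (0,1) [L1,L2,L3] — begin 0,0,0
+L1 (α=1/2) → [113/2, 7/2, 59]
+L2 (α=1/6) → [259/4, 263/12, 135/2]
+L3 (α=1/3) → [325/6, 563/18, 103]
rounded: [54, 31, 103]

(1,2) stack=L1,L2,L3; from [0,0,0]:
L1 α=1/2: [53/2, 143/2, 189/2]
L2 α=1/2: [519/4, 391/4, 465/4]
L3 α=1/6: [2891/24, 2927/24, 799/8]
= [120, 122, 100]

query (1,1) [L1,L2] — begin 0,0,0
+L1 (α=1/2) → [75, 137/2, 255/2]
+L2 (α=3/7) → [393/7, 484/7, 648/7]
rounded: [56, 69, 93]


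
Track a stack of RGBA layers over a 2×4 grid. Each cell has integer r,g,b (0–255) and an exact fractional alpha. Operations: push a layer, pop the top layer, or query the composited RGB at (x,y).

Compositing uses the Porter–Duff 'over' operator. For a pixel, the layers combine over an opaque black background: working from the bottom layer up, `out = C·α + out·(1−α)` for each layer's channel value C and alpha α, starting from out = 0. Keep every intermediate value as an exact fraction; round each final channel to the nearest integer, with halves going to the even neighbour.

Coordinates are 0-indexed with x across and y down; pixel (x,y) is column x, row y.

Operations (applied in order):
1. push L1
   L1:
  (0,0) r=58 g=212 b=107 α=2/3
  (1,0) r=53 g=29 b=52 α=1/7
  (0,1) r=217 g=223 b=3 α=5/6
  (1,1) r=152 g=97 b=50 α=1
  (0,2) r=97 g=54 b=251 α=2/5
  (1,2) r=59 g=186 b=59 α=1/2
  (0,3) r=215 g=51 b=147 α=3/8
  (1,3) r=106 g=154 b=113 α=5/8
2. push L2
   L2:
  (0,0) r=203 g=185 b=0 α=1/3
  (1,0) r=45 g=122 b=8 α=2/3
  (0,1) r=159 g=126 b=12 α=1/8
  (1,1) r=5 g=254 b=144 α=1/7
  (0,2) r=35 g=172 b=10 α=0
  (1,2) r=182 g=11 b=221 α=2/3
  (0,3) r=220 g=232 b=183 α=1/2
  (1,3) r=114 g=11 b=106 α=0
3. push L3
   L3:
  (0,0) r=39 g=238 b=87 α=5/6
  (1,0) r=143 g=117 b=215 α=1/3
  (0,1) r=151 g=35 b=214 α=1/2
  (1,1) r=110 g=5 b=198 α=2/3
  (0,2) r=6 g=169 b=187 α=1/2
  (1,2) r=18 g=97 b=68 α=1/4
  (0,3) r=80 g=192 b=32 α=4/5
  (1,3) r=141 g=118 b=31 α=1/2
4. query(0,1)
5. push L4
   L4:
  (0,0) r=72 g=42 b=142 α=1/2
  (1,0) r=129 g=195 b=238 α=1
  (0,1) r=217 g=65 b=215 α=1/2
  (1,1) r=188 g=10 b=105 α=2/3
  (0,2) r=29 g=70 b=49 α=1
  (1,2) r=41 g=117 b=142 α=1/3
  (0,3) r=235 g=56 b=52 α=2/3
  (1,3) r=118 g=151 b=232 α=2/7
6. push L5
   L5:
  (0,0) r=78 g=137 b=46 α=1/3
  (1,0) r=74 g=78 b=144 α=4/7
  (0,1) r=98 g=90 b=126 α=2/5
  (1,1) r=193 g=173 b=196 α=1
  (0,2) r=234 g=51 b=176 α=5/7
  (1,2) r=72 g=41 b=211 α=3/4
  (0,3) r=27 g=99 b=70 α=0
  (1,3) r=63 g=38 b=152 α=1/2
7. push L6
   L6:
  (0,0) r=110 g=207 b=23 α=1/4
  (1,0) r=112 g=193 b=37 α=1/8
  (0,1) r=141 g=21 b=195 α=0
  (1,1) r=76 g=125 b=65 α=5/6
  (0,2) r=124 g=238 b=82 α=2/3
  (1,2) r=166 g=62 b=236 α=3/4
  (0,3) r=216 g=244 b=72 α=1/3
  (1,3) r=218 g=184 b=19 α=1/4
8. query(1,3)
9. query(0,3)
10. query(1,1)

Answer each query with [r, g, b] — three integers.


(0,1) stack=L1,L2,L3; from [0,0,0]:
+L1 (α=5/6) → [1085/6, 1115/6, 5/2]
+L2 (α=1/8) → [8549/48, 8561/48, 59/16]
+L3 (α=1/2) → [15797/96, 10241/96, 3483/32]
= [165, 107, 109]

query (1,3) [L1,L2,L3,L4,L5,L6] — begin 0,0,0
after L1 α=5/8: [265/4, 385/4, 565/8]
after L2 α=0: [265/4, 385/4, 565/8]
after L3 α=1/2: [829/8, 857/8, 813/16]
after L4 α=2/7: [6033/56, 6701/56, 11489/112]
after L5 α=1/2: [9561/112, 8829/112, 28513/224]
after L6 α=1/4: [53099/448, 47095/448, 89795/896]
→ [119, 105, 100]

(0,3) stack=L1,L2,L3,L4,L5,L6; from [0,0,0]:
after L1 α=3/8: [645/8, 153/8, 441/8]
after L2 α=1/2: [2405/16, 2009/16, 1905/16]
after L3 α=4/5: [1505/16, 14297/80, 3953/80]
after L4 α=2/3: [9025/48, 23257/240, 4091/80]
after L5 α=0: [9025/48, 23257/240, 4091/80]
after L6 α=1/3: [14209/72, 52537/360, 6971/120]
= [197, 146, 58]

at x=1,y=1 over L1,L2,L3,L4,L5,L6:
L1 α=1: [152, 97, 50]
L2 α=1/7: [131, 836/7, 444/7]
L3 α=2/3: [117, 302/7, 1072/7]
L4 α=2/3: [493/3, 442/21, 2542/21]
L5 α=1: [193, 173, 196]
L6 α=5/6: [191/2, 133, 521/6]
→ [96, 133, 87]
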